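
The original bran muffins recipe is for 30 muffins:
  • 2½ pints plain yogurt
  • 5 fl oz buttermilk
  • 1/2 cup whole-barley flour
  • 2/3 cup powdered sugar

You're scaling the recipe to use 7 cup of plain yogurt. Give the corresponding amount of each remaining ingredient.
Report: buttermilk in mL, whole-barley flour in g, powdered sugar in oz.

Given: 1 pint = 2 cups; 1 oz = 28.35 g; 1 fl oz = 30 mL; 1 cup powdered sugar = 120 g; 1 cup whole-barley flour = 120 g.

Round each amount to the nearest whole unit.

buttermilk: 210 mL; whole-barley flour: 84 g; powdered sugar: 4 oz

The original recipe has 5 cup of plain yogurt, so the scaling factor is 7 ÷ 5 = 7/5 = 1.4.
buttermilk: 5 fl oz × 7/5 × 30 mL/fl oz = 210 mL
whole-barley flour: 0.5 cup × 7/5 × 120 g/cup = 84 g
powdered sugar: 2/3 cup × 7/5 × 120 g/cup ÷ 28.35 g/oz ≈ 4 oz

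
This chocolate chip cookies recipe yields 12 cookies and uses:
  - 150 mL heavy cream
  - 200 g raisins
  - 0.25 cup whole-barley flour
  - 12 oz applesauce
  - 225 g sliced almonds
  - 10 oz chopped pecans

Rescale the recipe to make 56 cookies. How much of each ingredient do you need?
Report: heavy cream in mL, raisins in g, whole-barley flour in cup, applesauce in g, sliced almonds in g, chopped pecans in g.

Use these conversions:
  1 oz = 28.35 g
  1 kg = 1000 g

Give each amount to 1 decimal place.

Scaling factor: 56/12 = 14/3.
heavy cream: 150 mL × 14/3 = 700.0 mL
raisins: 200 g × 14/3 ≈ 933.3 g
whole-barley flour: 0.25 cup × 14/3 ≈ 1.2 cup
applesauce: 12 oz × 14/3 × 28.35 g/oz = 1587.6 g
sliced almonds: 225 g × 14/3 = 1050.0 g
chopped pecans: 10 oz × 14/3 × 28.35 g/oz = 1323.0 g

heavy cream: 700.0 mL; raisins: 933.3 g; whole-barley flour: 1.2 cup; applesauce: 1587.6 g; sliced almonds: 1050.0 g; chopped pecans: 1323.0 g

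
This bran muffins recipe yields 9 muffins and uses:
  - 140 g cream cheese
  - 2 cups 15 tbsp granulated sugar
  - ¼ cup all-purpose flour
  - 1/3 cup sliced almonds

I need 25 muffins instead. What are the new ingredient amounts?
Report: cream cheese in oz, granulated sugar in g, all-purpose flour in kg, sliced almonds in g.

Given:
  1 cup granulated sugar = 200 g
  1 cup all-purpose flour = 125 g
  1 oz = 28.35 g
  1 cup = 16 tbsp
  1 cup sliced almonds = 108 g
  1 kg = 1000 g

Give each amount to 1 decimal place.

Scaling factor: 25/9.
cream cheese: 140 g × 25/9 ÷ 28.35 g/oz ≈ 13.7 oz
granulated sugar: (2 cup + 15 tbsp = 2.9375 cup) × 25/9 × 200 g/cup ≈ 1631.9 g
all-purpose flour: 0.25 cup × 25/9 × 125 g/cup ÷ 1000 g/kg ≈ 0.1 kg
sliced almonds: 1/3 cup × 25/9 × 108 g/cup = 100.0 g

cream cheese: 13.7 oz; granulated sugar: 1631.9 g; all-purpose flour: 0.1 kg; sliced almonds: 100.0 g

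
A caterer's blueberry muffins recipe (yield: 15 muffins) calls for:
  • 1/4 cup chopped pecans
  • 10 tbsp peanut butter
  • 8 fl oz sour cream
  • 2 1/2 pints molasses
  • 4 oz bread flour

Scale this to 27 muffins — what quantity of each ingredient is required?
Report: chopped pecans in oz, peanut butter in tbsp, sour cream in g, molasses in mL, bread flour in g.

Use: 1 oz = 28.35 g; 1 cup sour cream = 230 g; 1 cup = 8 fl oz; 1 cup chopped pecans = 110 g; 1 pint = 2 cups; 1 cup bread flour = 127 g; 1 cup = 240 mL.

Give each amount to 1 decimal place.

Scaling factor: 27/15 = 9/5 = 1.8.
chopped pecans: 0.25 cup × 9/5 × 110 g/cup ÷ 28.35 g/oz ≈ 1.7 oz
peanut butter: 10 tbsp × 9/5 = 18.0 tbsp
sour cream: 8 fl oz × 9/5 ÷ 8 fl oz/cup × 230 g/cup = 414.0 g
molasses: 2.5 pint × 9/5 × 2 cup/pint × 240 mL/cup = 2160.0 mL
bread flour: 4 oz × 9/5 × 28.35 g/oz ≈ 204.1 g

chopped pecans: 1.7 oz; peanut butter: 18.0 tbsp; sour cream: 414.0 g; molasses: 2160.0 mL; bread flour: 204.1 g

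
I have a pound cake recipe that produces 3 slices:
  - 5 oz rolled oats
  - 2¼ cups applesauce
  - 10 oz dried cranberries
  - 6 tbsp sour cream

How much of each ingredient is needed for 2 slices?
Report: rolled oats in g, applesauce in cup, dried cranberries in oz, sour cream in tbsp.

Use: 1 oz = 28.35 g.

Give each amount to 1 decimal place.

rolled oats: 94.5 g; applesauce: 1.5 cup; dried cranberries: 6.7 oz; sour cream: 4.0 tbsp

Scaling factor: 2/3.
rolled oats: 5 oz × 2/3 × 28.35 g/oz = 94.5 g
applesauce: 2.25 cup × 2/3 = 1.5 cup
dried cranberries: 10 oz × 2/3 ≈ 6.7 oz
sour cream: 6 tbsp × 2/3 = 4.0 tbsp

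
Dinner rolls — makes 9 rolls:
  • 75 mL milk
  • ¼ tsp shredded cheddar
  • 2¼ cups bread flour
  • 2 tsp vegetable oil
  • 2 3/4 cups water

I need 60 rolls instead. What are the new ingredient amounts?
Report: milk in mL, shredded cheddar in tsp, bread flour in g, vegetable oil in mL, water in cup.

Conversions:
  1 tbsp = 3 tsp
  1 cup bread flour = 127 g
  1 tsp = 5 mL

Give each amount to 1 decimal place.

Scaling factor: 60/9 = 20/3.
milk: 75 mL × 20/3 = 500.0 mL
shredded cheddar: 0.25 tsp × 20/3 ≈ 1.7 tsp
bread flour: 2.25 cup × 20/3 × 127 g/cup = 1905.0 g
vegetable oil: 2 tsp × 20/3 × 5 mL/tsp ≈ 66.7 mL
water: 2.75 cup × 20/3 ≈ 18.3 cup

milk: 500.0 mL; shredded cheddar: 1.7 tsp; bread flour: 1905.0 g; vegetable oil: 66.7 mL; water: 18.3 cup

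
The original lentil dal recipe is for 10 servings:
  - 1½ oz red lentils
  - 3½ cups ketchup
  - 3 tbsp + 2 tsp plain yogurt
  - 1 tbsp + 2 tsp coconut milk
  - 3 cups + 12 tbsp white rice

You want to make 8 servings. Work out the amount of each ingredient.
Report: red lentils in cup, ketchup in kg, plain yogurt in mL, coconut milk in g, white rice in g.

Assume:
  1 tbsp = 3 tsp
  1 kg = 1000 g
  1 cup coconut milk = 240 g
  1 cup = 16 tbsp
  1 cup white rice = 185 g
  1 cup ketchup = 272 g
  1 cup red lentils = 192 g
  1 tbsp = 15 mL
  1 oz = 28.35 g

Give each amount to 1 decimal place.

Scaling factor: 8/10 = 4/5 = 0.8.
red lentils: 1.5 oz × 4/5 × 28.35 g/oz ÷ 192 g/cup ≈ 0.2 cup
ketchup: 3.5 cup × 4/5 × 272 g/cup ÷ 1000 g/kg ≈ 0.8 kg
plain yogurt: (3 tbsp + 2 tsp = 11/3 tbsp) × 4/5 × 15 mL/tbsp = 44.0 mL
coconut milk: (1 tbsp + 2 tsp = 5/3 tbsp) × 4/5 ÷ 16 tbsp/cup × 240 g/cup = 20.0 g
white rice: (3 cup + 12 tbsp = 3.75 cup) × 4/5 × 185 g/cup = 555.0 g

red lentils: 0.2 cup; ketchup: 0.8 kg; plain yogurt: 44.0 mL; coconut milk: 20.0 g; white rice: 555.0 g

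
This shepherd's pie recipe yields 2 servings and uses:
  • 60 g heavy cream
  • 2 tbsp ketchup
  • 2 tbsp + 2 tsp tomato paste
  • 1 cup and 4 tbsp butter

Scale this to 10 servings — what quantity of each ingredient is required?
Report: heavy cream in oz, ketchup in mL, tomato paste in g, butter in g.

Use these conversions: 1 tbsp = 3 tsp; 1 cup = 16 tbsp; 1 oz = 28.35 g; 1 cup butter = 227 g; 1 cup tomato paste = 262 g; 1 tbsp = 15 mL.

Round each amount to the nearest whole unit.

Scaling factor: 10/2 = 5.
heavy cream: 60 g × 5 ÷ 28.35 g/oz ≈ 11 oz
ketchup: 2 tbsp × 5 × 15 mL/tbsp = 150 mL
tomato paste: (2 tbsp + 2 tsp = 8/3 tbsp) × 5 ÷ 16 tbsp/cup × 262 g/cup ≈ 218 g
butter: (1 cup + 4 tbsp = 1.25 cup) × 5 × 227 g/cup ≈ 1419 g

heavy cream: 11 oz; ketchup: 150 mL; tomato paste: 218 g; butter: 1419 g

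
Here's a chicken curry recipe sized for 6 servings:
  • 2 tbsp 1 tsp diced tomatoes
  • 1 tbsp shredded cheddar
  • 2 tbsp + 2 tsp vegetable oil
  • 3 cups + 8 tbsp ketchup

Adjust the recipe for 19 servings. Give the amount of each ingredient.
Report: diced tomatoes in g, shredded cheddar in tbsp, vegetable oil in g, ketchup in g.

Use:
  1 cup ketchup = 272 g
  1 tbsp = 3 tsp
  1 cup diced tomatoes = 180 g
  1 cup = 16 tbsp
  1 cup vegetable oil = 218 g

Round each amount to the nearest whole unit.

diced tomatoes: 83 g; shredded cheddar: 3 tbsp; vegetable oil: 115 g; ketchup: 3015 g

Scaling factor: 19/6.
diced tomatoes: (2 tbsp + 1 tsp = 7/3 tbsp) × 19/6 ÷ 16 tbsp/cup × 180 g/cup ≈ 83 g
shredded cheddar: 1 tbsp × 19/6 ≈ 3 tbsp
vegetable oil: (2 tbsp + 2 tsp = 8/3 tbsp) × 19/6 ÷ 16 tbsp/cup × 218 g/cup ≈ 115 g
ketchup: (3 cup + 8 tbsp = 3.5 cup) × 19/6 × 272 g/cup ≈ 3015 g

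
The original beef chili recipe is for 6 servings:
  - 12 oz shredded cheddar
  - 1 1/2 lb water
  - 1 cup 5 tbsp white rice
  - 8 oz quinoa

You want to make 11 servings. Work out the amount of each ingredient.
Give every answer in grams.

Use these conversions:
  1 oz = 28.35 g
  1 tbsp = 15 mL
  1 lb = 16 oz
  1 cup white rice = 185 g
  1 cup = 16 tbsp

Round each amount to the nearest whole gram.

shredded cheddar: 624 g; water: 1247 g; white rice: 445 g; quinoa: 416 g

Scaling factor: 11/6.
shredded cheddar: 12 oz × 11/6 × 28.35 g/oz ≈ 624 g
water: 1.5 lb × 11/6 × 16 oz/lb × 28.35 g/oz ≈ 1247 g
white rice: (1 cup + 5 tbsp = 1.3125 cup) × 11/6 × 185 g/cup ≈ 445 g
quinoa: 8 oz × 11/6 × 28.35 g/oz ≈ 416 g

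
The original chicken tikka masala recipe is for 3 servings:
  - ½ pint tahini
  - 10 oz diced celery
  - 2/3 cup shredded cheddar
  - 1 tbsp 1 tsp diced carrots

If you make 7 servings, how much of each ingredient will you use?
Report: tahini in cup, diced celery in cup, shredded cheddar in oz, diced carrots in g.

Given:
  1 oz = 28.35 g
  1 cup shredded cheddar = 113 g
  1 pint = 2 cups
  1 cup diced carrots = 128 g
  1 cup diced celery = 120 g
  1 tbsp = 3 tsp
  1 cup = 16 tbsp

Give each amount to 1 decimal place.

tahini: 2.3 cup; diced celery: 5.5 cup; shredded cheddar: 6.2 oz; diced carrots: 24.9 g

Scaling factor: 7/3.
tahini: 0.5 pint × 7/3 × 2 cup/pint ≈ 2.3 cup
diced celery: 10 oz × 7/3 × 28.35 g/oz ÷ 120 g/cup ≈ 5.5 cup
shredded cheddar: 2/3 cup × 7/3 × 113 g/cup ÷ 28.35 g/oz ≈ 6.2 oz
diced carrots: (1 tbsp + 1 tsp = 4/3 tbsp) × 7/3 ÷ 16 tbsp/cup × 128 g/cup ≈ 24.9 g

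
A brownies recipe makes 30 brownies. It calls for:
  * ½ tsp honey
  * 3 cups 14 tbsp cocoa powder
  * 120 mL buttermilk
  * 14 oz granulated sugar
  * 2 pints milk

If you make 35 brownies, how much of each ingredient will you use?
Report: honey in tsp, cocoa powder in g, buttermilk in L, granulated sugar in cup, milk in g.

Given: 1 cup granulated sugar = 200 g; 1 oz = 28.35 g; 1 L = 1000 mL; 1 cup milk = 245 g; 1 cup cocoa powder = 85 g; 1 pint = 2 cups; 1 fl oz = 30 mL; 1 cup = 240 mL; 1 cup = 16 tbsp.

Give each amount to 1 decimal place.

Scaling factor: 35/30 = 7/6.
honey: 0.5 tsp × 7/6 ≈ 0.6 tsp
cocoa powder: (3 cup + 14 tbsp = 3.875 cup) × 7/6 × 85 g/cup ≈ 384.3 g
buttermilk: 120 mL × 7/6 ÷ 1000 mL/L ≈ 0.1 L
granulated sugar: 14 oz × 7/6 × 28.35 g/oz ÷ 200 g/cup ≈ 2.3 cup
milk: 2 pint × 7/6 × 2 cup/pint × 245 g/cup ≈ 1143.3 g

honey: 0.6 tsp; cocoa powder: 384.3 g; buttermilk: 0.1 L; granulated sugar: 2.3 cup; milk: 1143.3 g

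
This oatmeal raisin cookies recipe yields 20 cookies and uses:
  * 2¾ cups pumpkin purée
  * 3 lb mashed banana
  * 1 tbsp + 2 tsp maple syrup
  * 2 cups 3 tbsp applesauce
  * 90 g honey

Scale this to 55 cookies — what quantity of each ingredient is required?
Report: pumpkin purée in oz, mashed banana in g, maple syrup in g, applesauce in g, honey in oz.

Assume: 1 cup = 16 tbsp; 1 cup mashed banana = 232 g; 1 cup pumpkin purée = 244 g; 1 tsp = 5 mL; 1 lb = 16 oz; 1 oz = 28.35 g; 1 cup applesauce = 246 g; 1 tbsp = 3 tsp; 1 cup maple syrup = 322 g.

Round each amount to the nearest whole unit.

Scaling factor: 55/20 = 11/4 = 2.75.
pumpkin purée: 2.75 cup × 11/4 × 244 g/cup ÷ 28.35 g/oz ≈ 65 oz
mashed banana: 3 lb × 11/4 × 16 oz/lb × 28.35 g/oz ≈ 3742 g
maple syrup: (1 tbsp + 2 tsp = 5/3 tbsp) × 11/4 ÷ 16 tbsp/cup × 322 g/cup ≈ 92 g
applesauce: (2 cup + 3 tbsp = 2.1875 cup) × 11/4 × 246 g/cup ≈ 1480 g
honey: 90 g × 11/4 ÷ 28.35 g/oz ≈ 9 oz

pumpkin purée: 65 oz; mashed banana: 3742 g; maple syrup: 92 g; applesauce: 1480 g; honey: 9 oz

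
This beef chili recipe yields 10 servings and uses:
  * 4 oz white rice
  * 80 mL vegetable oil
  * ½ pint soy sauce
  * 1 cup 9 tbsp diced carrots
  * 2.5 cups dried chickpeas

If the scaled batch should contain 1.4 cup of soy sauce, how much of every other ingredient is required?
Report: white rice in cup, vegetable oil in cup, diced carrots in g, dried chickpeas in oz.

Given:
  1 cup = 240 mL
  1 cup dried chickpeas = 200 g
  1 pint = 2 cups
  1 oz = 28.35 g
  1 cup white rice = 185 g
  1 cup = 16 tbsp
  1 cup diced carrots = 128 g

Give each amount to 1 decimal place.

white rice: 0.9 cup; vegetable oil: 0.5 cup; diced carrots: 280.0 g; dried chickpeas: 24.7 oz

The original recipe has 1 cup of soy sauce, so the scaling factor is 1.4 ÷ 1 = 7/5 = 1.4.
white rice: 4 oz × 7/5 × 28.35 g/oz ÷ 185 g/cup ≈ 0.9 cup
vegetable oil: 80 mL × 7/5 ÷ 240 mL/cup ≈ 0.5 cup
diced carrots: (1 cup + 9 tbsp = 1.5625 cup) × 7/5 × 128 g/cup = 280.0 g
dried chickpeas: 2.5 cup × 7/5 × 200 g/cup ÷ 28.35 g/oz ≈ 24.7 oz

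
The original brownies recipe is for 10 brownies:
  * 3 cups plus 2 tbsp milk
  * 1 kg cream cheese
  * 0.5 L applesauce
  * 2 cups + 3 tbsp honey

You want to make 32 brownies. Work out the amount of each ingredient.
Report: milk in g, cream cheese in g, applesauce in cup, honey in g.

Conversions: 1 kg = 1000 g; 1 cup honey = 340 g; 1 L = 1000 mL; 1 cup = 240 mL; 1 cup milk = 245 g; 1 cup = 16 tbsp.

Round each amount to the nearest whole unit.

Scaling factor: 32/10 = 16/5 = 3.2.
milk: (3 cup + 2 tbsp = 3.125 cup) × 16/5 × 245 g/cup = 2450 g
cream cheese: 1 kg × 16/5 × 1000 g/kg = 3200 g
applesauce: 0.5 L × 16/5 × 1000 mL/L ÷ 240 mL/cup ≈ 7 cup
honey: (2 cup + 3 tbsp = 2.1875 cup) × 16/5 × 340 g/cup = 2380 g

milk: 2450 g; cream cheese: 3200 g; applesauce: 7 cup; honey: 2380 g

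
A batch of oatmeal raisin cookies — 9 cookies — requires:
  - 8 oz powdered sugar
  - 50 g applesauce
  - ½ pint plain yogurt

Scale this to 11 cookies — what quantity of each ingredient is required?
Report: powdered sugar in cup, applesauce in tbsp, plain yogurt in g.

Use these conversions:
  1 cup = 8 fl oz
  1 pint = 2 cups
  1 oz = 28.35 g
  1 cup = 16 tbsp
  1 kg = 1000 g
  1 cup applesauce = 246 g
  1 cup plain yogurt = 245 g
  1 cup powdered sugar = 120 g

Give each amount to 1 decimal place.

Scaling factor: 11/9.
powdered sugar: 8 oz × 11/9 × 28.35 g/oz ÷ 120 g/cup ≈ 2.3 cup
applesauce: 50 g × 11/9 ÷ 246 g/cup × 16 tbsp/cup ≈ 4.0 tbsp
plain yogurt: 0.5 pint × 11/9 × 2 cup/pint × 245 g/cup ≈ 299.4 g

powdered sugar: 2.3 cup; applesauce: 4.0 tbsp; plain yogurt: 299.4 g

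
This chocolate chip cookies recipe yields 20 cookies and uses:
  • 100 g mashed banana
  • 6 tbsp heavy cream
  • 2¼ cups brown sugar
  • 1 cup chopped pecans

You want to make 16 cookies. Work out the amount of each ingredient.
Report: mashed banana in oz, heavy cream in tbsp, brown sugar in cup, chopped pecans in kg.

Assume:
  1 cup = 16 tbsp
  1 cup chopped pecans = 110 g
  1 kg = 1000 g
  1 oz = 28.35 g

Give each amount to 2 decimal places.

Scaling factor: 16/20 = 4/5 = 0.8.
mashed banana: 100 g × 4/5 ÷ 28.35 g/oz ≈ 2.82 oz
heavy cream: 6 tbsp × 4/5 = 4.80 tbsp
brown sugar: 2.25 cup × 4/5 = 1.80 cup
chopped pecans: 1 cup × 4/5 × 110 g/cup ÷ 1000 g/kg ≈ 0.09 kg

mashed banana: 2.82 oz; heavy cream: 4.80 tbsp; brown sugar: 1.80 cup; chopped pecans: 0.09 kg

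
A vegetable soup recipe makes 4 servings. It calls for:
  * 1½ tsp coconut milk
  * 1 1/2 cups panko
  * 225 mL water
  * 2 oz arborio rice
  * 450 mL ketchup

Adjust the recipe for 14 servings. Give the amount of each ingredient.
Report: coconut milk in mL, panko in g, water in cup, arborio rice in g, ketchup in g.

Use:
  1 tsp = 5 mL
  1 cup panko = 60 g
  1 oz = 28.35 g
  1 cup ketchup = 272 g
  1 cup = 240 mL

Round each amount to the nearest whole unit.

coconut milk: 26 mL; panko: 315 g; water: 3 cup; arborio rice: 198 g; ketchup: 1785 g

Scaling factor: 14/4 = 7/2 = 3.5.
coconut milk: 1.5 tsp × 7/2 × 5 mL/tsp ≈ 26 mL
panko: 1.5 cup × 7/2 × 60 g/cup = 315 g
water: 225 mL × 7/2 ÷ 240 mL/cup ≈ 3 cup
arborio rice: 2 oz × 7/2 × 28.35 g/oz ≈ 198 g
ketchup: 450 mL × 7/2 ÷ 240 mL/cup × 272 g/cup = 1785 g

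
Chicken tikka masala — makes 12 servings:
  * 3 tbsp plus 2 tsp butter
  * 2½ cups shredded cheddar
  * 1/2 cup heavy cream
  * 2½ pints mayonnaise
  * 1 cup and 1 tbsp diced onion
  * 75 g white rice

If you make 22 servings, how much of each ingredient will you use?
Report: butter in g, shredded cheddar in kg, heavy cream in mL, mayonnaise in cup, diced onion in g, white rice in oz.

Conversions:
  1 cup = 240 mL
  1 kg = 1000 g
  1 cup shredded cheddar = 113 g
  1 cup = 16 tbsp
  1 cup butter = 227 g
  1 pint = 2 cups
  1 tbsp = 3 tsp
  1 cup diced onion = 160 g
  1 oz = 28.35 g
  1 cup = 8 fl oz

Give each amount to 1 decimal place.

Scaling factor: 22/12 = 11/6.
butter: (3 tbsp + 2 tsp = 11/3 tbsp) × 11/6 ÷ 16 tbsp/cup × 227 g/cup ≈ 95.4 g
shredded cheddar: 2.5 cup × 11/6 × 113 g/cup ÷ 1000 g/kg ≈ 0.5 kg
heavy cream: 0.5 cup × 11/6 × 240 mL/cup = 220.0 mL
mayonnaise: 2.5 pint × 11/6 × 2 cup/pint ≈ 9.2 cup
diced onion: (1 cup + 1 tbsp = 1.0625 cup) × 11/6 × 160 g/cup ≈ 311.7 g
white rice: 75 g × 11/6 ÷ 28.35 g/oz ≈ 4.9 oz

butter: 95.4 g; shredded cheddar: 0.5 kg; heavy cream: 220.0 mL; mayonnaise: 9.2 cup; diced onion: 311.7 g; white rice: 4.9 oz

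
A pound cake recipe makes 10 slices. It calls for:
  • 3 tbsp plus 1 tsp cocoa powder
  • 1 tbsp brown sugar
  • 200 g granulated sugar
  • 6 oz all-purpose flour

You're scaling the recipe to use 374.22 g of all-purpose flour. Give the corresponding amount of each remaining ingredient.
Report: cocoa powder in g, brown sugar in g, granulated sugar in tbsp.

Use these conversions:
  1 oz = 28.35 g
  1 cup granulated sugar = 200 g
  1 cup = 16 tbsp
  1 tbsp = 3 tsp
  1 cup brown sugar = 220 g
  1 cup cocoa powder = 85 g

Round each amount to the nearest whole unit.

cocoa powder: 39 g; brown sugar: 30 g; granulated sugar: 35 tbsp

The original recipe has 170.1 g of all-purpose flour, so the scaling factor is 374.22 ÷ 170.1 = 11/5 = 2.2.
cocoa powder: (3 tbsp + 1 tsp = 10/3 tbsp) × 11/5 ÷ 16 tbsp/cup × 85 g/cup ≈ 39 g
brown sugar: 1 tbsp × 11/5 ÷ 16 tbsp/cup × 220 g/cup ≈ 30 g
granulated sugar: 200 g × 11/5 ÷ 200 g/cup × 16 tbsp/cup ≈ 35 tbsp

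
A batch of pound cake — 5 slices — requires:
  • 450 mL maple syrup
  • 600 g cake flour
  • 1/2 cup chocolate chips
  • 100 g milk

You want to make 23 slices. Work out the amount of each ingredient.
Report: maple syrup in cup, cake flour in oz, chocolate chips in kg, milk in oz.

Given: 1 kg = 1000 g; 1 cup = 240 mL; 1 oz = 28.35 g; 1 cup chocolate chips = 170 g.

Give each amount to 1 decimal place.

maple syrup: 8.6 cup; cake flour: 97.4 oz; chocolate chips: 0.4 kg; milk: 16.2 oz

Scaling factor: 23/5 = 4.6.
maple syrup: 450 mL × 23/5 ÷ 240 mL/cup ≈ 8.6 cup
cake flour: 600 g × 23/5 ÷ 28.35 g/oz ≈ 97.4 oz
chocolate chips: 0.5 cup × 23/5 × 170 g/cup ÷ 1000 g/kg ≈ 0.4 kg
milk: 100 g × 23/5 ÷ 28.35 g/oz ≈ 16.2 oz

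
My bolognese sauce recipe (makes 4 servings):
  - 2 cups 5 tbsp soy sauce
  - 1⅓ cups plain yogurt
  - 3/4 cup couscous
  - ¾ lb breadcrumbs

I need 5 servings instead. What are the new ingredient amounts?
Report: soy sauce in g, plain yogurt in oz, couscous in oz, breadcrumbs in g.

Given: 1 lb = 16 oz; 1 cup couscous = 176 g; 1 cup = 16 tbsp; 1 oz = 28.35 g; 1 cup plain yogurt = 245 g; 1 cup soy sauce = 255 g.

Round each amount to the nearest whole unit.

soy sauce: 737 g; plain yogurt: 14 oz; couscous: 6 oz; breadcrumbs: 425 g

Scaling factor: 5/4 = 1.25.
soy sauce: (2 cup + 5 tbsp = 2.3125 cup) × 5/4 × 255 g/cup ≈ 737 g
plain yogurt: 4/3 cup × 5/4 × 245 g/cup ÷ 28.35 g/oz ≈ 14 oz
couscous: 0.75 cup × 5/4 × 176 g/cup ÷ 28.35 g/oz ≈ 6 oz
breadcrumbs: 0.75 lb × 5/4 × 16 oz/lb × 28.35 g/oz ≈ 425 g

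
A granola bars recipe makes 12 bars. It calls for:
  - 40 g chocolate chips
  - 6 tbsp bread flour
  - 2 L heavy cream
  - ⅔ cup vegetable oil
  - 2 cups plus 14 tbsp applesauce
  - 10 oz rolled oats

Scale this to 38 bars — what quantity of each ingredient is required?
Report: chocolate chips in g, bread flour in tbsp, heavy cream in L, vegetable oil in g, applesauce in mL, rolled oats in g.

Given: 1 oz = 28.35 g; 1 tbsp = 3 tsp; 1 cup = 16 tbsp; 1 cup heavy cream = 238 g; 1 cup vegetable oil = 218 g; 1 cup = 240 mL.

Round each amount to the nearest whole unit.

Scaling factor: 38/12 = 19/6.
chocolate chips: 40 g × 19/6 ≈ 127 g
bread flour: 6 tbsp × 19/6 = 19 tbsp
heavy cream: 2 L × 19/6 ≈ 6 L
vegetable oil: 2/3 cup × 19/6 × 218 g/cup ≈ 460 g
applesauce: (2 cup + 14 tbsp = 2.875 cup) × 19/6 × 240 mL/cup = 2185 mL
rolled oats: 10 oz × 19/6 × 28.35 g/oz ≈ 898 g

chocolate chips: 127 g; bread flour: 19 tbsp; heavy cream: 6 L; vegetable oil: 460 g; applesauce: 2185 mL; rolled oats: 898 g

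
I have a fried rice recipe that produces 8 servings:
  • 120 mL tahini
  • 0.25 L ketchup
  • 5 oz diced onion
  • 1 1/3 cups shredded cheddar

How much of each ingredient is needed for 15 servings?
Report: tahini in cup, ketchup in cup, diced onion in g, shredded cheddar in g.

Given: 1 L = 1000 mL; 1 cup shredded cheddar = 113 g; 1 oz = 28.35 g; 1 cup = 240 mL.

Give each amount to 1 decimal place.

tahini: 0.9 cup; ketchup: 2.0 cup; diced onion: 265.8 g; shredded cheddar: 282.5 g

Scaling factor: 15/8 = 1.875.
tahini: 120 mL × 15/8 ÷ 240 mL/cup ≈ 0.9 cup
ketchup: 0.25 L × 15/8 × 1000 mL/L ÷ 240 mL/cup ≈ 2.0 cup
diced onion: 5 oz × 15/8 × 28.35 g/oz ≈ 265.8 g
shredded cheddar: 4/3 cup × 15/8 × 113 g/cup = 282.5 g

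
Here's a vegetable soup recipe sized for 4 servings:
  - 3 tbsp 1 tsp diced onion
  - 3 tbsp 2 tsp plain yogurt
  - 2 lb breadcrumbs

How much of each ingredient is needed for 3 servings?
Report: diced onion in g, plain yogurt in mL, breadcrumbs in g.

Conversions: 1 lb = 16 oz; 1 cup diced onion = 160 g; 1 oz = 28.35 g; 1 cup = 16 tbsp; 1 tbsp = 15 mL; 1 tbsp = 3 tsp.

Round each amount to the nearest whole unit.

Scaling factor: 3/4 = 0.75.
diced onion: (3 tbsp + 1 tsp = 10/3 tbsp) × 3/4 ÷ 16 tbsp/cup × 160 g/cup = 25 g
plain yogurt: (3 tbsp + 2 tsp = 11/3 tbsp) × 3/4 × 15 mL/tbsp ≈ 41 mL
breadcrumbs: 2 lb × 3/4 × 16 oz/lb × 28.35 g/oz ≈ 680 g

diced onion: 25 g; plain yogurt: 41 mL; breadcrumbs: 680 g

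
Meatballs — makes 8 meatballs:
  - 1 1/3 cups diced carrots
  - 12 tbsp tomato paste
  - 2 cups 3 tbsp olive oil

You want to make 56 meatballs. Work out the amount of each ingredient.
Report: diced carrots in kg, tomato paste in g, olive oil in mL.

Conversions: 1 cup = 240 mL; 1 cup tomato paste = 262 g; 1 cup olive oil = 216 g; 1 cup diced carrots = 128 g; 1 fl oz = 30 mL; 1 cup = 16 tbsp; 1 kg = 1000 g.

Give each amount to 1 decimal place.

diced carrots: 1.2 kg; tomato paste: 1375.5 g; olive oil: 3675.0 mL

Scaling factor: 56/8 = 7.
diced carrots: 4/3 cup × 7 × 128 g/cup ÷ 1000 g/kg ≈ 1.2 kg
tomato paste: 12 tbsp × 7 ÷ 16 tbsp/cup × 262 g/cup = 1375.5 g
olive oil: (2 cup + 3 tbsp = 2.1875 cup) × 7 × 240 mL/cup = 3675.0 mL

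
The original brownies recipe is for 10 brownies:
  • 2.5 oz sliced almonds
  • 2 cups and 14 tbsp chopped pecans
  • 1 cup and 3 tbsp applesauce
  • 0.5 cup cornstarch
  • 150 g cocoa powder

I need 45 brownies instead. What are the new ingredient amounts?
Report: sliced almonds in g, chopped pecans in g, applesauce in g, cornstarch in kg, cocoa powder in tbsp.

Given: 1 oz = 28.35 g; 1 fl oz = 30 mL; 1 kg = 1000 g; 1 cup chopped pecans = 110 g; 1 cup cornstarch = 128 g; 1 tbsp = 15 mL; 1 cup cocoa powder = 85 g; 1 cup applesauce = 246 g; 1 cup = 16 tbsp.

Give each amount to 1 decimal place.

Scaling factor: 45/10 = 9/2 = 4.5.
sliced almonds: 2.5 oz × 9/2 × 28.35 g/oz ≈ 318.9 g
chopped pecans: (2 cup + 14 tbsp = 2.875 cup) × 9/2 × 110 g/cup ≈ 1423.1 g
applesauce: (1 cup + 3 tbsp = 1.1875 cup) × 9/2 × 246 g/cup ≈ 1314.6 g
cornstarch: 0.5 cup × 9/2 × 128 g/cup ÷ 1000 g/kg ≈ 0.3 kg
cocoa powder: 150 g × 9/2 ÷ 85 g/cup × 16 tbsp/cup ≈ 127.1 tbsp

sliced almonds: 318.9 g; chopped pecans: 1423.1 g; applesauce: 1314.6 g; cornstarch: 0.3 kg; cocoa powder: 127.1 tbsp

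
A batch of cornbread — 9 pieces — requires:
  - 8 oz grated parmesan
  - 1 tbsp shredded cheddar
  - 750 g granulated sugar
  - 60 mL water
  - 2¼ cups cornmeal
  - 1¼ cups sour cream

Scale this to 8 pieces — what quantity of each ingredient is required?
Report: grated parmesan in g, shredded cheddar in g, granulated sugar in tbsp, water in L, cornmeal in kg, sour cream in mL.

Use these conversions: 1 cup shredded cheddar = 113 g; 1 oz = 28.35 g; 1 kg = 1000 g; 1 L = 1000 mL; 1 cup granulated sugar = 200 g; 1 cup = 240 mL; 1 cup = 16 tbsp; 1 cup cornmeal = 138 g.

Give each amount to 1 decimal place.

Scaling factor: 8/9.
grated parmesan: 8 oz × 8/9 × 28.35 g/oz = 201.6 g
shredded cheddar: 1 tbsp × 8/9 ÷ 16 tbsp/cup × 113 g/cup ≈ 6.3 g
granulated sugar: 750 g × 8/9 ÷ 200 g/cup × 16 tbsp/cup ≈ 53.3 tbsp
water: 60 mL × 8/9 ÷ 1000 mL/L ≈ 0.1 L
cornmeal: 2.25 cup × 8/9 × 138 g/cup ÷ 1000 g/kg ≈ 0.3 kg
sour cream: 1.25 cup × 8/9 × 240 mL/cup ≈ 266.7 mL

grated parmesan: 201.6 g; shredded cheddar: 6.3 g; granulated sugar: 53.3 tbsp; water: 0.1 L; cornmeal: 0.3 kg; sour cream: 266.7 mL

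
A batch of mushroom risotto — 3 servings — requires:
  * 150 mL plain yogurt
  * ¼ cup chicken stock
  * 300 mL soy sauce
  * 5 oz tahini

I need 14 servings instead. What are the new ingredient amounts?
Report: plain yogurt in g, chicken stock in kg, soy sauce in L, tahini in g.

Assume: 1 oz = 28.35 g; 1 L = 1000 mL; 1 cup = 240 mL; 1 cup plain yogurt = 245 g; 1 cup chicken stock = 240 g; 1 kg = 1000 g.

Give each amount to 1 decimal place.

plain yogurt: 714.6 g; chicken stock: 0.3 kg; soy sauce: 1.4 L; tahini: 661.5 g

Scaling factor: 14/3.
plain yogurt: 150 mL × 14/3 ÷ 240 mL/cup × 245 g/cup ≈ 714.6 g
chicken stock: 0.25 cup × 14/3 × 240 g/cup ÷ 1000 g/kg ≈ 0.3 kg
soy sauce: 300 mL × 14/3 ÷ 1000 mL/L = 1.4 L
tahini: 5 oz × 14/3 × 28.35 g/oz = 661.5 g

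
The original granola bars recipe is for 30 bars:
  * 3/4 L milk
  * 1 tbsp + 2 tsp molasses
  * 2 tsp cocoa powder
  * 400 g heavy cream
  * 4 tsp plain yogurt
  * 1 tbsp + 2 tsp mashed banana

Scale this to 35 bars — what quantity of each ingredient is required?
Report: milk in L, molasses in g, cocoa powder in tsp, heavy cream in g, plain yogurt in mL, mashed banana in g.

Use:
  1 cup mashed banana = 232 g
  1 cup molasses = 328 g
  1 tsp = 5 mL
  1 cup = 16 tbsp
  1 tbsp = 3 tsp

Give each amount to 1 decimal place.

Scaling factor: 35/30 = 7/6.
milk: 0.75 L × 7/6 ≈ 0.9 L
molasses: (1 tbsp + 2 tsp = 5/3 tbsp) × 7/6 ÷ 16 tbsp/cup × 328 g/cup ≈ 39.9 g
cocoa powder: 2 tsp × 7/6 ≈ 2.3 tsp
heavy cream: 400 g × 7/6 ≈ 466.7 g
plain yogurt: 4 tsp × 7/6 × 5 mL/tsp ≈ 23.3 mL
mashed banana: (1 tbsp + 2 tsp = 5/3 tbsp) × 7/6 ÷ 16 tbsp/cup × 232 g/cup ≈ 28.2 g

milk: 0.9 L; molasses: 39.9 g; cocoa powder: 2.3 tsp; heavy cream: 466.7 g; plain yogurt: 23.3 mL; mashed banana: 28.2 g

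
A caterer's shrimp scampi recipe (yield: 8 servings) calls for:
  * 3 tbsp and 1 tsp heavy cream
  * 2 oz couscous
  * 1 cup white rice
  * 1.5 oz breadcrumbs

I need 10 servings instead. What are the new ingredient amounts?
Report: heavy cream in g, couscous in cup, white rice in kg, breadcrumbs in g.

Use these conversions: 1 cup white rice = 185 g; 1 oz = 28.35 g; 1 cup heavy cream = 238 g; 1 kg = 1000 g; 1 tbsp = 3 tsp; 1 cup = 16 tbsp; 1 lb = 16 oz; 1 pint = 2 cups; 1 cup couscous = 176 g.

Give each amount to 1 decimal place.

Scaling factor: 10/8 = 5/4 = 1.25.
heavy cream: (3 tbsp + 1 tsp = 10/3 tbsp) × 5/4 ÷ 16 tbsp/cup × 238 g/cup ≈ 62.0 g
couscous: 2 oz × 5/4 × 28.35 g/oz ÷ 176 g/cup ≈ 0.4 cup
white rice: 1 cup × 5/4 × 185 g/cup ÷ 1000 g/kg ≈ 0.2 kg
breadcrumbs: 1.5 oz × 5/4 × 28.35 g/oz ≈ 53.2 g

heavy cream: 62.0 g; couscous: 0.4 cup; white rice: 0.2 kg; breadcrumbs: 53.2 g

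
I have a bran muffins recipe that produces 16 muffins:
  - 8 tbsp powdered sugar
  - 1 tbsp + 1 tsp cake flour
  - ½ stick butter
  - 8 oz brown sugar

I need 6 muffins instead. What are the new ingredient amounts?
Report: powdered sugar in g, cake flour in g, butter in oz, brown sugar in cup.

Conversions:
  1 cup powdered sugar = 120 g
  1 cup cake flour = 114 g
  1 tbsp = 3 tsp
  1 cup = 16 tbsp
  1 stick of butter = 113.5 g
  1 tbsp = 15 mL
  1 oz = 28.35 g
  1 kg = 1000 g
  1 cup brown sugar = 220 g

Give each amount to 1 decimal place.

powdered sugar: 22.5 g; cake flour: 3.6 g; butter: 0.8 oz; brown sugar: 0.4 cup

Scaling factor: 6/16 = 3/8 = 0.375.
powdered sugar: 8 tbsp × 3/8 ÷ 16 tbsp/cup × 120 g/cup = 22.5 g
cake flour: (1 tbsp + 1 tsp = 4/3 tbsp) × 3/8 ÷ 16 tbsp/cup × 114 g/cup ≈ 3.6 g
butter: 0.5 stick × 3/8 × 113.5 g/stick ÷ 28.35 g/oz ≈ 0.8 oz
brown sugar: 8 oz × 3/8 × 28.35 g/oz ÷ 220 g/cup ≈ 0.4 cup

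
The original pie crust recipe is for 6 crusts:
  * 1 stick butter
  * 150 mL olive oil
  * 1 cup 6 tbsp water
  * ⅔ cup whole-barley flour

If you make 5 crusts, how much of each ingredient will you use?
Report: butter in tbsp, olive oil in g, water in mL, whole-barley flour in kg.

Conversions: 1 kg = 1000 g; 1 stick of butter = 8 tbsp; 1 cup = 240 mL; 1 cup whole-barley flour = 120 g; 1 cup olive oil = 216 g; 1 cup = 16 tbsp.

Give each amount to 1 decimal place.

butter: 6.7 tbsp; olive oil: 112.5 g; water: 275.0 mL; whole-barley flour: 0.1 kg

Scaling factor: 5/6.
butter: 1 stick × 5/6 × 8 tbsp/stick ≈ 6.7 tbsp
olive oil: 150 mL × 5/6 ÷ 240 mL/cup × 216 g/cup = 112.5 g
water: (1 cup + 6 tbsp = 1.375 cup) × 5/6 × 240 mL/cup = 275.0 mL
whole-barley flour: 2/3 cup × 5/6 × 120 g/cup ÷ 1000 g/kg ≈ 0.1 kg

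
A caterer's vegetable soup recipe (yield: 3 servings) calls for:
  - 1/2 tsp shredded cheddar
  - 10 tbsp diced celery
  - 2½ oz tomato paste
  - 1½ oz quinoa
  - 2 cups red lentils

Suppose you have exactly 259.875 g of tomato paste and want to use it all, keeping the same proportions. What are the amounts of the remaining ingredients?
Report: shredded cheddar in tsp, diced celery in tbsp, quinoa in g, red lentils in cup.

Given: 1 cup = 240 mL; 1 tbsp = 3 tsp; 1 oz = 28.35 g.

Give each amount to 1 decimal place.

shredded cheddar: 1.8 tsp; diced celery: 36.7 tbsp; quinoa: 155.9 g; red lentils: 7.3 cup

The original recipe has 70.875 g of tomato paste, so the scaling factor is 259.875 ÷ 70.875 = 11/3.
shredded cheddar: 0.5 tsp × 11/3 ≈ 1.8 tsp
diced celery: 10 tbsp × 11/3 ≈ 36.7 tbsp
quinoa: 1.5 oz × 11/3 × 28.35 g/oz ≈ 155.9 g
red lentils: 2 cup × 11/3 ≈ 7.3 cup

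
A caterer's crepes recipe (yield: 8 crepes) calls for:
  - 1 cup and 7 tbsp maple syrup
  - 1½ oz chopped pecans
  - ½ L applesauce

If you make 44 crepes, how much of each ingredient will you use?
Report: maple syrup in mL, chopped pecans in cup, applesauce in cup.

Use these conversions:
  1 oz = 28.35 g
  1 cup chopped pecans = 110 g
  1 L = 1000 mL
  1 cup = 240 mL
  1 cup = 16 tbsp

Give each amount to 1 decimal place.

maple syrup: 1897.5 mL; chopped pecans: 2.1 cup; applesauce: 11.5 cup

Scaling factor: 44/8 = 11/2 = 5.5.
maple syrup: (1 cup + 7 tbsp = 1.4375 cup) × 11/2 × 240 mL/cup = 1897.5 mL
chopped pecans: 1.5 oz × 11/2 × 28.35 g/oz ÷ 110 g/cup ≈ 2.1 cup
applesauce: 0.5 L × 11/2 × 1000 mL/L ÷ 240 mL/cup ≈ 11.5 cup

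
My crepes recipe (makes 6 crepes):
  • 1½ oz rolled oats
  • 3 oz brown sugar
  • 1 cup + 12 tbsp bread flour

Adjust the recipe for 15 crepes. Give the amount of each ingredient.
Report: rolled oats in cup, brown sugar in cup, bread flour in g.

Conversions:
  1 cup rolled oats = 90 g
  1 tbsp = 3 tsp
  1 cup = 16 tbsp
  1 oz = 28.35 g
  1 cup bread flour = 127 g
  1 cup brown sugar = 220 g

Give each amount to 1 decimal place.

rolled oats: 1.2 cup; brown sugar: 1.0 cup; bread flour: 555.6 g

Scaling factor: 15/6 = 5/2 = 2.5.
rolled oats: 1.5 oz × 5/2 × 28.35 g/oz ÷ 90 g/cup ≈ 1.2 cup
brown sugar: 3 oz × 5/2 × 28.35 g/oz ÷ 220 g/cup ≈ 1.0 cup
bread flour: (1 cup + 12 tbsp = 1.75 cup) × 5/2 × 127 g/cup ≈ 555.6 g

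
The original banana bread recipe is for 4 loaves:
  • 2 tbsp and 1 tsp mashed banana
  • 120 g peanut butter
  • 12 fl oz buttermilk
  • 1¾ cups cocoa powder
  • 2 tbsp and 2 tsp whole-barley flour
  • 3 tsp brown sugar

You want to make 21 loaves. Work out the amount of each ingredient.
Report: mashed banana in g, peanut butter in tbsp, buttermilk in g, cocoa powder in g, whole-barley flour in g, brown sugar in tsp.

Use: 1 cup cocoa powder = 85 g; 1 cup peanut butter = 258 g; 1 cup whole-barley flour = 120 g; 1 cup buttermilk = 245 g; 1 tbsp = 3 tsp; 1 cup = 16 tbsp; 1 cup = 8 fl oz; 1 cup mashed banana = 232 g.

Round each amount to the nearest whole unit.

mashed banana: 178 g; peanut butter: 39 tbsp; buttermilk: 1929 g; cocoa powder: 781 g; whole-barley flour: 105 g; brown sugar: 16 tsp

Scaling factor: 21/4 = 5.25.
mashed banana: (2 tbsp + 1 tsp = 7/3 tbsp) × 21/4 ÷ 16 tbsp/cup × 232 g/cup ≈ 178 g
peanut butter: 120 g × 21/4 ÷ 258 g/cup × 16 tbsp/cup ≈ 39 tbsp
buttermilk: 12 fl oz × 21/4 ÷ 8 fl oz/cup × 245 g/cup ≈ 1929 g
cocoa powder: 1.75 cup × 21/4 × 85 g/cup ≈ 781 g
whole-barley flour: (2 tbsp + 2 tsp = 8/3 tbsp) × 21/4 ÷ 16 tbsp/cup × 120 g/cup = 105 g
brown sugar: 3 tsp × 21/4 ≈ 16 tsp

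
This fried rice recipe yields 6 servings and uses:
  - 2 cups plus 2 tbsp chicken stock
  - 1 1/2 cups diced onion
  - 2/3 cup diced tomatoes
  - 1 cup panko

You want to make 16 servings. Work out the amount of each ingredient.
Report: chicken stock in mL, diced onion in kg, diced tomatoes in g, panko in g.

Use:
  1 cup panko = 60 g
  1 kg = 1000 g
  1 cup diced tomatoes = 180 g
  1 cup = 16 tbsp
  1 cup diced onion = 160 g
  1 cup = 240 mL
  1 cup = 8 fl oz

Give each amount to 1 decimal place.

Scaling factor: 16/6 = 8/3.
chicken stock: (2 cup + 2 tbsp = 2.125 cup) × 8/3 × 240 mL/cup = 1360.0 mL
diced onion: 1.5 cup × 8/3 × 160 g/cup ÷ 1000 g/kg ≈ 0.6 kg
diced tomatoes: 2/3 cup × 8/3 × 180 g/cup = 320.0 g
panko: 1 cup × 8/3 × 60 g/cup = 160.0 g

chicken stock: 1360.0 mL; diced onion: 0.6 kg; diced tomatoes: 320.0 g; panko: 160.0 g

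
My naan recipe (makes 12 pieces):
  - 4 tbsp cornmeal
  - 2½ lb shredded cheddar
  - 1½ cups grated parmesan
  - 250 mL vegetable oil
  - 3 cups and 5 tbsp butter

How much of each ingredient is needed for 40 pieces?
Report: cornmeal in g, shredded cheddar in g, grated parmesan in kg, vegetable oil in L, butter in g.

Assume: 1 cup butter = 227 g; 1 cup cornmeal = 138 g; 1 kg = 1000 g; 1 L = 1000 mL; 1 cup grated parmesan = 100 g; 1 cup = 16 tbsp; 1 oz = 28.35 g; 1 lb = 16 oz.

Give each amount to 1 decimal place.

cornmeal: 115.0 g; shredded cheddar: 3780.0 g; grated parmesan: 0.5 kg; vegetable oil: 0.8 L; butter: 2506.5 g

Scaling factor: 40/12 = 10/3.
cornmeal: 4 tbsp × 10/3 ÷ 16 tbsp/cup × 138 g/cup = 115.0 g
shredded cheddar: 2.5 lb × 10/3 × 16 oz/lb × 28.35 g/oz = 3780.0 g
grated parmesan: 1.5 cup × 10/3 × 100 g/cup ÷ 1000 g/kg = 0.5 kg
vegetable oil: 250 mL × 10/3 ÷ 1000 mL/L ≈ 0.8 L
butter: (3 cup + 5 tbsp = 3.3125 cup) × 10/3 × 227 g/cup ≈ 2506.5 g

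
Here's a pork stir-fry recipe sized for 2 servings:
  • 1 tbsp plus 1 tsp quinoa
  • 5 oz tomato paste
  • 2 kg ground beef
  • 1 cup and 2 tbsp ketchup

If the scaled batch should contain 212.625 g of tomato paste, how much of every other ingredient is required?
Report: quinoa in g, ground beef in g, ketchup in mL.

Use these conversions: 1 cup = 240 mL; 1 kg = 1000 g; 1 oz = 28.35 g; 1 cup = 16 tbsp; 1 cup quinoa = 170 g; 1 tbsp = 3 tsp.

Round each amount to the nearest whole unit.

quinoa: 21 g; ground beef: 3000 g; ketchup: 405 mL

The original recipe has 141.75 g of tomato paste, so the scaling factor is 212.625 ÷ 141.75 = 3/2 = 1.5.
quinoa: (1 tbsp + 1 tsp = 4/3 tbsp) × 3/2 ÷ 16 tbsp/cup × 170 g/cup ≈ 21 g
ground beef: 2 kg × 3/2 × 1000 g/kg = 3000 g
ketchup: (1 cup + 2 tbsp = 1.125 cup) × 3/2 × 240 mL/cup = 405 mL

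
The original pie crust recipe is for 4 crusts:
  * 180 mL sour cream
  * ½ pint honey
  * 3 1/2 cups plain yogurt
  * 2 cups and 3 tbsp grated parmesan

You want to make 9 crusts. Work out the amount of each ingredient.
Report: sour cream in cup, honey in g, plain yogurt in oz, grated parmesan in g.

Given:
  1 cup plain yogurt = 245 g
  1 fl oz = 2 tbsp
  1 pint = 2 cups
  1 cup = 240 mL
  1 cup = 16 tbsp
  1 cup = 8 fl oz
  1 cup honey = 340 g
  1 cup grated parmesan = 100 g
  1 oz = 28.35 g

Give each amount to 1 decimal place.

Scaling factor: 9/4 = 2.25.
sour cream: 180 mL × 9/4 ÷ 240 mL/cup ≈ 1.7 cup
honey: 0.5 pint × 9/4 × 2 cup/pint × 340 g/cup = 765.0 g
plain yogurt: 3.5 cup × 9/4 × 245 g/cup ÷ 28.35 g/oz ≈ 68.1 oz
grated parmesan: (2 cup + 3 tbsp = 2.1875 cup) × 9/4 × 100 g/cup ≈ 492.2 g

sour cream: 1.7 cup; honey: 765.0 g; plain yogurt: 68.1 oz; grated parmesan: 492.2 g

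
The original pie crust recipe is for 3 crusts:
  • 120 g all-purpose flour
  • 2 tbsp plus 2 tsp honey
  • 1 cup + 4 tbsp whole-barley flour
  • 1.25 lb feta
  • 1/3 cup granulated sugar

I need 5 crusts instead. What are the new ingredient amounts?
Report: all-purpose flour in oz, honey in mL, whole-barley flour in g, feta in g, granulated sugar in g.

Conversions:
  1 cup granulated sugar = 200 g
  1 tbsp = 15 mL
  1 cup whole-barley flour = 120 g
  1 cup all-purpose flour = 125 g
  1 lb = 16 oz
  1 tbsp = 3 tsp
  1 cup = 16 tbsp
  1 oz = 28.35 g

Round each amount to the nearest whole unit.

Scaling factor: 5/3.
all-purpose flour: 120 g × 5/3 ÷ 28.35 g/oz ≈ 7 oz
honey: (2 tbsp + 2 tsp = 8/3 tbsp) × 5/3 × 15 mL/tbsp ≈ 67 mL
whole-barley flour: (1 cup + 4 tbsp = 1.25 cup) × 5/3 × 120 g/cup = 250 g
feta: 1.25 lb × 5/3 × 16 oz/lb × 28.35 g/oz = 945 g
granulated sugar: 1/3 cup × 5/3 × 200 g/cup ≈ 111 g

all-purpose flour: 7 oz; honey: 67 mL; whole-barley flour: 250 g; feta: 945 g; granulated sugar: 111 g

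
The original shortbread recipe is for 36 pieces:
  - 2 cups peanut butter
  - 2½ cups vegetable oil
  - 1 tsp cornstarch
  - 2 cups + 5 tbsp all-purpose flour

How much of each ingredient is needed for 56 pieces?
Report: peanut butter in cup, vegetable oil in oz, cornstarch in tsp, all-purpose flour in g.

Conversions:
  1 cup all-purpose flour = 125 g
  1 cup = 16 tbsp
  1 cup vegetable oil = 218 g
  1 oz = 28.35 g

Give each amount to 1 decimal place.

Scaling factor: 56/36 = 14/9.
peanut butter: 2 cup × 14/9 ≈ 3.1 cup
vegetable oil: 2.5 cup × 14/9 × 218 g/cup ÷ 28.35 g/oz ≈ 29.9 oz
cornstarch: 1 tsp × 14/9 ≈ 1.6 tsp
all-purpose flour: (2 cup + 5 tbsp = 2.3125 cup) × 14/9 × 125 g/cup ≈ 449.7 g

peanut butter: 3.1 cup; vegetable oil: 29.9 oz; cornstarch: 1.6 tsp; all-purpose flour: 449.7 g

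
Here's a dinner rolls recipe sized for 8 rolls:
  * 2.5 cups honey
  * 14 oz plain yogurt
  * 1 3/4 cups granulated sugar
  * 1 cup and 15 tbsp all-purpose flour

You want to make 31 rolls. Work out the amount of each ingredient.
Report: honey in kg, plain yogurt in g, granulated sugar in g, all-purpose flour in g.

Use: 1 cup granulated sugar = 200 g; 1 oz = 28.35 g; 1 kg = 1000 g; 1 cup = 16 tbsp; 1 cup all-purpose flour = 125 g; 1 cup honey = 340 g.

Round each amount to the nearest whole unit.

honey: 3 kg; plain yogurt: 1538 g; granulated sugar: 1356 g; all-purpose flour: 938 g

Scaling factor: 31/8 = 3.875.
honey: 2.5 cup × 31/8 × 340 g/cup ÷ 1000 g/kg ≈ 3 kg
plain yogurt: 14 oz × 31/8 × 28.35 g/oz ≈ 1538 g
granulated sugar: 1.75 cup × 31/8 × 200 g/cup ≈ 1356 g
all-purpose flour: (1 cup + 15 tbsp = 1.9375 cup) × 31/8 × 125 g/cup ≈ 938 g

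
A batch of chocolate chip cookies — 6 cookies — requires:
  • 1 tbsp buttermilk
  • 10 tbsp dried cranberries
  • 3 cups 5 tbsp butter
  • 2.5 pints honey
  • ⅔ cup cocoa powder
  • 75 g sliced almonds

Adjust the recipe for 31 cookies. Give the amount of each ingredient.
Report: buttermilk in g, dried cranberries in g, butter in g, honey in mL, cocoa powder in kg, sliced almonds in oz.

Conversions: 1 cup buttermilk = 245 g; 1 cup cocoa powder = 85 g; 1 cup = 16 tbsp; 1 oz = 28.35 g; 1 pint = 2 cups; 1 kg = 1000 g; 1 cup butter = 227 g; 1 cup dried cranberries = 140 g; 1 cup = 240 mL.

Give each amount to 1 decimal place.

buttermilk: 79.1 g; dried cranberries: 452.1 g; butter: 3885.0 g; honey: 6200.0 mL; cocoa powder: 0.3 kg; sliced almonds: 13.7 oz

Scaling factor: 31/6.
buttermilk: 1 tbsp × 31/6 ÷ 16 tbsp/cup × 245 g/cup ≈ 79.1 g
dried cranberries: 10 tbsp × 31/6 ÷ 16 tbsp/cup × 140 g/cup ≈ 452.1 g
butter: (3 cup + 5 tbsp = 3.3125 cup) × 31/6 × 227 g/cup ≈ 3885.0 g
honey: 2.5 pint × 31/6 × 2 cup/pint × 240 mL/cup = 6200.0 mL
cocoa powder: 2/3 cup × 31/6 × 85 g/cup ÷ 1000 g/kg ≈ 0.3 kg
sliced almonds: 75 g × 31/6 ÷ 28.35 g/oz ≈ 13.7 oz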